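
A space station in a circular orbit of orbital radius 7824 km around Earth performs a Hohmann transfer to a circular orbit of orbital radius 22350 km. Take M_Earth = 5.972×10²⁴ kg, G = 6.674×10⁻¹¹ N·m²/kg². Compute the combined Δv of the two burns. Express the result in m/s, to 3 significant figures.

μ = GM = 6.674×10⁻¹¹ × 5.972×10²⁴ = 3.986×10¹⁴ m³/s².
r₁ = 7824 km = 7.824×10⁶ m.
r₂ = 22350 km = 2.235×10⁷ m.
Transfer ellipse a_t = (r₁ + r₂)/2 = 1.509×10⁷ m.
At r₁: circular v_c1 = √(μ/r₁) = 7137 m/s; transfer-perigee v_p = √[μ(2/r₁ − 1/a_t)] = 8687 m/s.
Δv₁ = v_p − v_c1 = 1550 m/s.
At r₂: circular v_c2 = √(μ/r₂) = 4223 m/s; transfer-apogee v_a = √[μ(2/r₂ − 1/a_t)] = 3041 m/s.
Δv₂ = v_c2 − v_a = 1182 m/s.
Total Δv = Δv₁ + Δv₂ = 2732 m/s.

Δv_total ≈ 2730 m/s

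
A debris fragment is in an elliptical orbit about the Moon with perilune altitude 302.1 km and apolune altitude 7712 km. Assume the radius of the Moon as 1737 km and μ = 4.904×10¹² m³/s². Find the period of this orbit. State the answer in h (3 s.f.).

r_p = 1737 + 302.1 = 2039.1 km = 2.0391×10⁶ m.
r_a = 1737 + 7712 = 9449.0 km = 9.4490×10⁶ m.
Semi-major axis a = (r_p + r_a)/2 = (2039.1 + 9449.0)/2 = 5744.1 km = 5.744×10⁶ m.
By Kepler's third law T = 2π√(a³/μ) = 2π × 6.217×10³ = 3.906×10⁴ s.
= 10.85 h.

T ≈ 10.8 h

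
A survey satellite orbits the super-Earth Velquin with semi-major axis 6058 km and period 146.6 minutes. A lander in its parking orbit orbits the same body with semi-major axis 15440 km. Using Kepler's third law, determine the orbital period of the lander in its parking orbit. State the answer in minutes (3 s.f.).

Kepler's third law: T² ∝ a³, so T₂ = T₁ (a₂/a₁)^(3/2).
a₂/a₁ = 2.549, (a₂/a₁)^(3/2) = 4.069.
T₂ = 146.6 × 4.069 = 596.5 minutes.

T₂ ≈ 597 minutes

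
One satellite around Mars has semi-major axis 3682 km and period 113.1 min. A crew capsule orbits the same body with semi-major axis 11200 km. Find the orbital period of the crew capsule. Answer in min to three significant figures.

Kepler's third law: T² ∝ a³, so T₂ = T₁ (a₂/a₁)^(3/2).
a₂/a₁ = 3.042, (a₂/a₁)^(3/2) = 5.305.
T₂ = 113.1 × 5.305 = 600.0 min.

T₂ ≈ 600 min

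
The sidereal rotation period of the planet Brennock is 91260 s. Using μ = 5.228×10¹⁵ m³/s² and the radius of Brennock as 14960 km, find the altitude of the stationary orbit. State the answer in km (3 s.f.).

A synchronous orbit has period T, so by Kepler's third law a = (μT²/4π²)^(1/3).
μT²/4π² = 5.228×10¹⁵ × (9.126×10⁴)² / 39.48 = 1.103×10²⁴ m³.
a = 1.033×10⁸ m = 1.0332×10⁵ km.
Altitude h = a − R = 1.0332×10⁵ − 14960 = 88359 km.

h_sync ≈ 88400 km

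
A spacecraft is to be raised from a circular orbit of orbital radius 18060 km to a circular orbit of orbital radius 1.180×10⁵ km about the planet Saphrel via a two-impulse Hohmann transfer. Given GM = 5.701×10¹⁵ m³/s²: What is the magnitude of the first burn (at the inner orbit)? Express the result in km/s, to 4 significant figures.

r₁ = 18060 km = 1.806×10⁷ m.
r₂ = 1.180×10⁵ km = 1.180×10⁸ m.
Transfer ellipse a_t = (r₁ + r₂)/2 = 6.803×10⁷ m.
At r₁: circular v_c1 = √(μ/r₁) = 17770 m/s; transfer-periapsis v_p = √[μ(2/r₁ − 1/a_t)] = 23400 m/s.
Δv₁ = v_p − v_c1 = 5632 m/s.
= 5.632 km/s.

Δv ≈ 5.632 km/s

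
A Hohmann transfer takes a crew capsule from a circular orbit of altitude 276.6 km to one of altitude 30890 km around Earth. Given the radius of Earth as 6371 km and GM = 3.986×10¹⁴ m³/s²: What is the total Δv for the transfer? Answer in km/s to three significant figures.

r₁ = 6371 + 276.6 = 6647.6 km = 6.6476×10⁶ m.
r₂ = 6371 + 30890 = 37261 km = 3.7261×10⁷ m.
Transfer ellipse a_t = (r₁ + r₂)/2 = 2.195×10⁷ m.
At r₁: circular v_c1 = √(μ/r₁) = 7743 m/s; transfer-perigee v_p = √[μ(2/r₁ − 1/a_t)] = 10090 m/s.
Δv₁ = v_p − v_c1 = 2344 m/s.
At r₂: circular v_c2 = √(μ/r₂) = 3271 m/s; transfer-apogee v_a = √[μ(2/r₂ − 1/a_t)] = 1800 m/s.
Δv₂ = v_c2 − v_a = 1471 m/s.
Total Δv = Δv₁ + Δv₂ = 3815 m/s = 3.815 km/s.

Δv_total ≈ 3.82 km/s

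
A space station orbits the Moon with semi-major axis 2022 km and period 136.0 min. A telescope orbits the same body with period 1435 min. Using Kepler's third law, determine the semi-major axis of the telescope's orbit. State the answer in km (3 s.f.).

a₂ ≈ 9730 km

Kepler's third law: a³ ∝ T², so a₂ = a₁ (T₂/T₁)^(2/3).
T₂/T₁ = 10.55, (T₂/T₁)^(2/3) = 4.811.
a₂ = 2022 × 4.811 = 9727 km.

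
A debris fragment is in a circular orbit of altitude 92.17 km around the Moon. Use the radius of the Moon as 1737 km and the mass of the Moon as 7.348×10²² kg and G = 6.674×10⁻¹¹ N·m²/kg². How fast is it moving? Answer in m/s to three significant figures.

μ = GM = 6.674×10⁻¹¹ × 7.348×10²² = 4.904×10¹² m³/s².
r = 1737 + 92.17 = 1829.2 km = 1.8292×10⁶ m.
For a circular orbit v = √(μ/r) = √(4.904×10¹² / 1.829×10⁶) = √(2.681×10⁶) = 1637 m/s.

v ≈ 1640 m/s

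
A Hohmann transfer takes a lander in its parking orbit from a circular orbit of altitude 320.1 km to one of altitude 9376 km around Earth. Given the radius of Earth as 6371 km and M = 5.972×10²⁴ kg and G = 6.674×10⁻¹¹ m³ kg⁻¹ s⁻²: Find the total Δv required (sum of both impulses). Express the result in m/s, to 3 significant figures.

μ = GM = 6.674×10⁻¹¹ × 5.972×10²⁴ = 3.986×10¹⁴ m³/s².
r₁ = 6371 + 320.1 = 6691.1 km = 6.6911×10⁶ m.
r₂ = 6371 + 9376 = 15747 km = 1.5747×10⁷ m.
Transfer ellipse a_t = (r₁ + r₂)/2 = 1.122×10⁷ m.
At r₁: circular v_c1 = √(μ/r₁) = 7718 m/s; transfer-perigee v_p = √[μ(2/r₁ − 1/a_t)] = 9144 m/s.
Δv₁ = v_p − v_c1 = 1426 m/s.
At r₂: circular v_c2 = √(μ/r₂) = 5031 m/s; transfer-apogee v_a = √[μ(2/r₂ − 1/a_t)] = 3885 m/s.
Δv₂ = v_c2 − v_a = 1146 m/s.
Total Δv = Δv₁ + Δv₂ = 2571 m/s.

Δv_total ≈ 2570 m/s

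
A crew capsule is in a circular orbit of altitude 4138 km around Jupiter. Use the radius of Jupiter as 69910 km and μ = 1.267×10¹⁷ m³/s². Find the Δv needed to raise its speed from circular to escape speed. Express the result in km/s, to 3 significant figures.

Δv ≈ 17.1 km/s

r = 69910 + 4138 = 74048 km = 7.4048×10⁷ m.
Circular speed v_c = √(μ/r) = 41360 m/s.
Escape speed v_esc = √(2μ/r) = √2 × v_c = 58500 m/s.
Δv = v_esc − v_c = 17130 m/s = 17.13 km/s.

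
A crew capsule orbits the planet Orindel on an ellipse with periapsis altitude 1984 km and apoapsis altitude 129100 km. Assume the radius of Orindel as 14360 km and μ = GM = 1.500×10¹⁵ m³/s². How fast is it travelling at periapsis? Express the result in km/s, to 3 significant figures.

v ≈ 12.8 km/s

r_p = 14360 + 1984 = 16344 km = 1.6344×10⁷ m.
r_a = 14360 + 129100 = 143460 km = 1.4346×10⁸ m.
Semi-major axis a = (r_p + r_a)/2 = 79902 km = 7.990×10⁷ m.
Vis-viva: v² = μ(2/r − 1/a) = 1.500×10¹⁵ × (1.224×10⁻⁷ − 1.252×10⁻⁸) = 1.648×10⁸ m²/s².
v = 12840 m/s = 12.84 km/s.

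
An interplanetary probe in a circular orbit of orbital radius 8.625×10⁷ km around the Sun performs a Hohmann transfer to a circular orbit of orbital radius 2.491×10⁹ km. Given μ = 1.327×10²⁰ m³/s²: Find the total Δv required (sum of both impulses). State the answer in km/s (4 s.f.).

r₁ = 8.625×10⁷ km = 8.625×10¹⁰ m.
r₂ = 2.491×10⁹ km = 2.491×10¹² m.
Transfer ellipse a_t = (r₁ + r₂)/2 = 1.289×10¹² m.
At r₁: circular v_c1 = √(μ/r₁) = 39220 m/s; transfer-perihelion v_p = √[μ(2/r₁ − 1/a_t)] = 54540 m/s.
Δv₁ = v_p − v_c1 = 15310 m/s.
At r₂: circular v_c2 = √(μ/r₂) = 7299 m/s; transfer-aphelion v_a = √[μ(2/r₂ − 1/a_t)] = 1888 m/s.
Δv₂ = v_c2 − v_a = 5410 m/s.
Total Δv = Δv₁ + Δv₂ = 20720 m/s = 20.72 km/s.

Δv_total ≈ 20.72 km/s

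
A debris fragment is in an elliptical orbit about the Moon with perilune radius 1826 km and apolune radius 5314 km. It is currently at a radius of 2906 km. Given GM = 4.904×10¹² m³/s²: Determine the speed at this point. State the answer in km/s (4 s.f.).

Semi-major axis a = (r_p + r_a)/2 = 3570.0 km = 3.570×10⁶ m.
Vis-viva: v² = μ(2/r − 1/a) = 4.904×10¹² × (6.882×10⁻⁷ − 2.801×10⁻⁷) = 2.001×10⁶ m²/s².
v = 1415 m/s = 1.415 km/s.

v ≈ 1.415 km/s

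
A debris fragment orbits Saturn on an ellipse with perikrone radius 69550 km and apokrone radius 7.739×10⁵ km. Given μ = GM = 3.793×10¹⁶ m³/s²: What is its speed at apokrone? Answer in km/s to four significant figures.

v ≈ 2.843 km/s

Semi-major axis a = (r_p + r_a)/2 = 4.2172×10⁵ km = 4.217×10⁸ m.
Vis-viva: v² = μ(2/r − 1/a) = 3.793×10¹⁶ × (2.584×10⁻⁹ − 2.371×10⁻⁹) = 8.083×10⁶ m²/s².
v = 2843 m/s = 2.843 km/s.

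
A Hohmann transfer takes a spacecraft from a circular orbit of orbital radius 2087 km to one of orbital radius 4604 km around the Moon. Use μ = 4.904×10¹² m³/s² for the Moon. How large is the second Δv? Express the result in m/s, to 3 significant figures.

r₁ = 2087 km = 2.087×10⁶ m.
r₂ = 4604 km = 4.604×10⁶ m.
Transfer ellipse a_t = (r₁ + r₂)/2 = 3.346×10⁶ m.
At r₁: circular v_c1 = √(μ/r₁) = 1533 m/s; transfer-perilune v_p = √[μ(2/r₁ − 1/a_t)] = 1798 m/s.
At r₂: circular v_c2 = √(μ/r₂) = 1032 m/s; transfer-apolune v_a = √[μ(2/r₂ − 1/a_t)] = 815.2 m/s.
Δv₂ = v_c2 − v_a = 216.9 m/s.

Δv ≈ 217 m/s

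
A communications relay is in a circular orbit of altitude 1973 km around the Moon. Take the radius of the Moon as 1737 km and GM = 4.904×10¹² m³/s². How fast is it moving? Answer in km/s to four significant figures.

v ≈ 1.150 km/s

r = 1737 + 1973 = 3710.0 km = 3.7100×10⁶ m.
For a circular orbit v = √(μ/r) = √(4.904×10¹² / 3.710×10⁶) = √(1.322×10⁶) = 1150 m/s.
That is 1.150 km/s.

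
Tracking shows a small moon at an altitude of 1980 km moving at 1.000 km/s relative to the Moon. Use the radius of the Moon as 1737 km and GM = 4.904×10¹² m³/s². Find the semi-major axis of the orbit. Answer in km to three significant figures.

r = 1737 + 1980 = 3717.0 km = 3.717×10⁶ m.
Vis-viva rearranged: 1/a = 2/r − v²/μ = 5.381×10⁻⁷ − 2.039×10⁻⁷ = 3.342×10⁻⁷ m⁻¹.
a = 2.993×10⁶ m = 2992.6 km.

a ≈ 2990 km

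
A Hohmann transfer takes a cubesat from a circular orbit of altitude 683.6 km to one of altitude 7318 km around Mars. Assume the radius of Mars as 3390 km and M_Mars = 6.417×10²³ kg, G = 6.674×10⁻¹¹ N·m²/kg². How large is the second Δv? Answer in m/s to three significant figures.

Δv ≈ 515 m/s

μ = GM = 6.674×10⁻¹¹ × 6.417×10²³ = 4.283×10¹³ m³/s².
r₁ = 3390 + 683.6 = 4073.6 km = 4.0736×10⁶ m.
r₂ = 3390 + 7318 = 10708 km = 1.0708×10⁷ m.
Transfer ellipse a_t = (r₁ + r₂)/2 = 7.391×10⁶ m.
At r₁: circular v_c1 = √(μ/r₁) = 3242 m/s; transfer-periapsis v_p = √[μ(2/r₁ − 1/a_t)] = 3903 m/s.
At r₂: circular v_c2 = √(μ/r₂) = 2000 m/s; transfer-apoapsis v_a = √[μ(2/r₂ − 1/a_t)] = 1485 m/s.
Δv₂ = v_c2 − v_a = 515.2 m/s.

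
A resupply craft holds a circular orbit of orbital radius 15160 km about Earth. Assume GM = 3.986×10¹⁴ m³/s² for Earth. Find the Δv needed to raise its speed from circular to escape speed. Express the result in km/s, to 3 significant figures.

Δv ≈ 2.12 km/s

r = 15160 km = 1.516×10⁷ m.
Circular speed v_c = √(μ/r) = 5128 m/s.
Escape speed v_esc = √(2μ/r) = √2 × v_c = 7252 m/s.
Δv = v_esc − v_c = 2124 m/s = 2.124 km/s.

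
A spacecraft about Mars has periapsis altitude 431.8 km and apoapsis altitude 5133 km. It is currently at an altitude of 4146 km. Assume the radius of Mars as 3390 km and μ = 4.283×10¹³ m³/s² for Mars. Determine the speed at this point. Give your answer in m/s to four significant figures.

r_p = 3390 + 431.8 = 3821.8 km = 3.8218×10⁶ m.
r_a = 3390 + 5133 = 8523.0 km = 8.5230×10⁶ m.
r = 3390 + 4146 = 7536.0 km = 7.536×10⁶ m.
Semi-major axis a = (r_p + r_a)/2 = 6172.4 km = 6.172×10⁶ m.
Vis-viva: v² = μ(2/r − 1/a) = 4.283×10¹³ × (2.654×10⁻⁷ − 1.620×10⁻⁷) = 4.428×10⁶ m²/s².
v = 2104 m/s.

v ≈ 2104 m/s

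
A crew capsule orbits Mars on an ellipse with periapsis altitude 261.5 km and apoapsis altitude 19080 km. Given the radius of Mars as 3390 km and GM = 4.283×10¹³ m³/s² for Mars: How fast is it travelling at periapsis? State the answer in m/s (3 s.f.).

v ≈ 4490 m/s

r_p = 3390 + 261.5 = 3651.5 km = 3.6515×10⁶ m.
r_a = 3390 + 19080 = 22470 km = 2.2470×10⁷ m.
Semi-major axis a = (r_p + r_a)/2 = 13061 km = 1.306×10⁷ m.
Vis-viva: v² = μ(2/r − 1/a) = 4.283×10¹³ × (5.477×10⁻⁷ − 7.657×10⁻⁸) = 2.018×10⁷ m²/s².
v = 4492 m/s.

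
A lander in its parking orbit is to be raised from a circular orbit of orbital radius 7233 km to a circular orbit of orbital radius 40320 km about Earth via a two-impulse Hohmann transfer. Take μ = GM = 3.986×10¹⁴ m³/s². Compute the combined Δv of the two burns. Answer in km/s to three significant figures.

r₁ = 7233 km = 7.233×10⁶ m.
r₂ = 40320 km = 4.032×10⁷ m.
Transfer ellipse a_t = (r₁ + r₂)/2 = 2.378×10⁷ m.
At r₁: circular v_c1 = √(μ/r₁) = 7424 m/s; transfer-perigee v_p = √[μ(2/r₁ − 1/a_t)] = 9667 m/s.
Δv₁ = v_p − v_c1 = 2244 m/s.
At r₂: circular v_c2 = √(μ/r₂) = 3144 m/s; transfer-apogee v_a = √[μ(2/r₂ − 1/a_t)] = 1734 m/s.
Δv₂ = v_c2 − v_a = 1410 m/s.
Total Δv = Δv₁ + Δv₂ = 3654 m/s = 3.654 km/s.

Δv_total ≈ 3.65 km/s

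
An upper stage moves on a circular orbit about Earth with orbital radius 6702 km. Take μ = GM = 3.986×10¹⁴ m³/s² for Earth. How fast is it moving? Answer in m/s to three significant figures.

v ≈ 7710 m/s

r = 6702 km = 6.702×10⁶ m.
For a circular orbit v = √(μ/r) = √(3.986×10¹⁴ / 6.702×10⁶) = √(5.947×10⁷) = 7712 m/s.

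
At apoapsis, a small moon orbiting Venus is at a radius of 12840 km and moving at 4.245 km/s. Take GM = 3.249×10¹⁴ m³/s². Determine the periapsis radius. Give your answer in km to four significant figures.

r_a = 1.284×10⁷ m.
Specific energy ε = v²/2 − μ/r = -1.629×10⁷ J/kg, so a = −μ/(2ε) = 9.970×10⁶ m.
The apsides satisfy r_p + r_a = 2a, so the periapsis radius is 2a − r_a = 7.100×10⁶ m = 7100.2 km.

periapsis radius ≈ 7100 km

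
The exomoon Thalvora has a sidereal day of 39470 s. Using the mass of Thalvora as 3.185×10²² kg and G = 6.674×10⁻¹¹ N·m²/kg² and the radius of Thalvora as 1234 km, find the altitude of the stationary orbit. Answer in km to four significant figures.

μ = GM = 6.674×10⁻¹¹ × 3.185×10²² = 2.126×10¹² m³/s².
A synchronous orbit has period T, so by Kepler's third law a = (μT²/4π²)^(1/3).
μT²/4π² = 2.126×10¹² × (3.947×10⁴)² / 39.48 = 8.388×10¹⁹ m³.
a = 4.377×10⁶ m = 4377.5 km.
Altitude h = a − R = 4377.5 − 1234 = 3143.5 km.

h_sync ≈ 3143 km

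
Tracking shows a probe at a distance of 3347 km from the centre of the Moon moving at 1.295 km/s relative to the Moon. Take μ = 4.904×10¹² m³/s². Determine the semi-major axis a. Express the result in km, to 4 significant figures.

a ≈ 3913 km

r = 3.347×10⁶ m.
Specific orbital energy ε = v²/2 − μ/r = (1295)²/2 − 4.904×10¹²/3.347×10⁶ = -6.267×10⁵ J/kg.
Since ε = −μ/(2a), a = −μ/(2ε) = 3.913×10⁶ m = 3912.7 km.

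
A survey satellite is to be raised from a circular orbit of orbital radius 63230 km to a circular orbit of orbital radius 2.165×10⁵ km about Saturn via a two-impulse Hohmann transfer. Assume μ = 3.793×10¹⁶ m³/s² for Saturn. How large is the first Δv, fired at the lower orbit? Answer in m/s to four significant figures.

r₁ = 63230 km = 6.323×10⁷ m.
r₂ = 2.165×10⁵ km = 2.165×10⁸ m.
Transfer ellipse a_t = (r₁ + r₂)/2 = 1.399×10⁸ m.
At r₁: circular v_c1 = √(μ/r₁) = 24490 m/s; transfer-perikrone v_p = √[μ(2/r₁ − 1/a_t)] = 30470 m/s.
Δv₁ = v_p − v_c1 = 5980 m/s.

Δv ≈ 5980 m/s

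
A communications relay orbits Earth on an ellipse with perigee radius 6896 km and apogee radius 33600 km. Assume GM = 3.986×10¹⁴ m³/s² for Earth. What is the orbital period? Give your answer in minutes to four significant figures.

T ≈ 477.9 minutes

Semi-major axis a = (r_p + r_a)/2 = (6896.0 + 33600)/2 = 20248 km = 2.025×10⁷ m.
By Kepler's third law T = 2π√(a³/μ) = 2π × 4.564×10³ = 2.867×10⁴ s.
= 477.9 minutes.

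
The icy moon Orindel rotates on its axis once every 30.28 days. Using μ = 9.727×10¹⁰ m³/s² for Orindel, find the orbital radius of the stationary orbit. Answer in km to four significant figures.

T = 30.28 days = 2.616×10⁶ s.
A synchronous orbit has period T, so by Kepler's third law a = (μT²/4π²)^(1/3).
μT²/4π² = 9.727×10¹⁰ × (2.616×10⁶)² / 39.48 = 1.686×10²² m³.
a = 2.564×10⁷ m = 25644 km.

r_sync ≈ 25640 km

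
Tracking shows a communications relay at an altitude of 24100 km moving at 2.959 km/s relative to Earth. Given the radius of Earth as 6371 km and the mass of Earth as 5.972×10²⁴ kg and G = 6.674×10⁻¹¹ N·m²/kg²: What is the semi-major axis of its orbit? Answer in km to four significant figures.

μ = GM = 6.674×10⁻¹¹ × 5.972×10²⁴ = 3.986×10¹⁴ m³/s².
r = 6371 + 24100 = 30471 km = 3.047×10⁷ m.
Vis-viva rearranged: 1/a = 2/r − v²/μ = 6.564×10⁻⁸ − 2.197×10⁻⁸ = 4.367×10⁻⁸ m⁻¹.
a = 2.290×10⁷ m = 22900 km.

a ≈ 22900 km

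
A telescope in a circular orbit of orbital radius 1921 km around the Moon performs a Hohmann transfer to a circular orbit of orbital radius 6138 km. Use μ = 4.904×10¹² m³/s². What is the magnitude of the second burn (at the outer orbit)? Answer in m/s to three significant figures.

r₁ = 1921 km = 1.921×10⁶ m.
r₂ = 6138 km = 6.138×10⁶ m.
Transfer ellipse a_t = (r₁ + r₂)/2 = 4.030×10⁶ m.
At r₁: circular v_c1 = √(μ/r₁) = 1598 m/s; transfer-perilune v_p = √[μ(2/r₁ − 1/a_t)] = 1972 m/s.
At r₂: circular v_c2 = √(μ/r₂) = 893.8 m/s; transfer-apolune v_a = √[μ(2/r₂ − 1/a_t)] = 617.2 m/s.
Δv₂ = v_c2 − v_a = 276.7 m/s.

Δv ≈ 277 m/s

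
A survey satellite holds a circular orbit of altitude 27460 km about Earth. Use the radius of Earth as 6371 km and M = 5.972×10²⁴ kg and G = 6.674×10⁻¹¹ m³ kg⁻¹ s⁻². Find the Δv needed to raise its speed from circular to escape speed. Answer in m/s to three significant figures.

μ = GM = 6.674×10⁻¹¹ × 5.972×10²⁴ = 3.986×10¹⁴ m³/s².
r = 6371 + 27460 = 33831 km = 3.3831×10⁷ m.
Circular speed v_c = √(μ/r) = 3432 m/s.
Escape speed v_esc = √(2μ/r) = √2 × v_c = 4854 m/s.
Δv = v_esc − v_c = 1422 m/s.

Δv ≈ 1420 m/s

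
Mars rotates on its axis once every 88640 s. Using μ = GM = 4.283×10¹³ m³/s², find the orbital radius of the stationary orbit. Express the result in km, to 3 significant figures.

A synchronous orbit has period T, so by Kepler's third law a = (μT²/4π²)^(1/3).
μT²/4π² = 4.283×10¹³ × (8.864×10⁴)² / 39.48 = 8.524×10²¹ m³.
a = 2.043×10⁷ m = 20428 km.

r_sync ≈ 20400 km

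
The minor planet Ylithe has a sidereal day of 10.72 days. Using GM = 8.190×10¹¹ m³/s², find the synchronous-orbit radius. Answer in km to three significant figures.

r_sync ≈ 26100 km

T = 10.72 days = 9.262×10⁵ s.
A synchronous orbit has period T, so by Kepler's third law a = (μT²/4π²)^(1/3).
μT²/4π² = 8.190×10¹¹ × (9.262×10⁵)² / 39.48 = 1.780×10²² m³.
a = 2.611×10⁷ m = 26108 km.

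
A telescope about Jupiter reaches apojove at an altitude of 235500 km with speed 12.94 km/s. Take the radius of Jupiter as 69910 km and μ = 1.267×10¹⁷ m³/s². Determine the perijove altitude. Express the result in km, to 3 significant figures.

perijove altitude ≈ 7310 km

r_a = 69910 + 235500 = 3.0541×10⁵ km = 3.054×10⁸ m.
Specific energy ε = v²/2 − μ/r = -3.311×10⁸ J/kg, so a = −μ/(2ε) = 1.913×10⁸ m.
The apsides satisfy r_p + r_a = 2a, so the perijove radius is 2a − r_a = 7.722×10⁷ m = 77219 km.
Perijove altitude = 77219 − 69910 = 7308.8 km.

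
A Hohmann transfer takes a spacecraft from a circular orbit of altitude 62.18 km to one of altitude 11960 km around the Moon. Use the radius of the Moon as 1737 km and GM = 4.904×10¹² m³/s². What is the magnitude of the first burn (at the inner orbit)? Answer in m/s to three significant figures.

Δv ≈ 544 m/s

r₁ = 1737 + 62.18 = 1799.2 km = 1.7992×10⁶ m.
r₂ = 1737 + 11960 = 13697 km = 1.3697×10⁷ m.
Transfer ellipse a_t = (r₁ + r₂)/2 = 7.748×10⁶ m.
At r₁: circular v_c1 = √(μ/r₁) = 1651 m/s; transfer-perilune v_p = √[μ(2/r₁ − 1/a_t)] = 2195 m/s.
Δv₁ = v_p − v_c1 = 544.1 m/s.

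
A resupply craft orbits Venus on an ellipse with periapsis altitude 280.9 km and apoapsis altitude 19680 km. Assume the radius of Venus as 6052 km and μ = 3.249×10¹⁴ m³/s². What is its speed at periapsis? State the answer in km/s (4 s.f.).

r_p = 6052 + 280.9 = 6332.9 km = 6.3329×10⁶ m.
r_a = 6052 + 19680 = 25732 km = 2.5732×10⁷ m.
Semi-major axis a = (r_p + r_a)/2 = 16032 km = 1.603×10⁷ m.
Vis-viva: v² = μ(2/r − 1/a) = 3.249×10¹⁴ × (3.158×10⁻⁷ − 6.237×10⁻⁸) = 8.234×10⁷ m²/s².
v = 9074 m/s = 9.074 km/s.

v ≈ 9.074 km/s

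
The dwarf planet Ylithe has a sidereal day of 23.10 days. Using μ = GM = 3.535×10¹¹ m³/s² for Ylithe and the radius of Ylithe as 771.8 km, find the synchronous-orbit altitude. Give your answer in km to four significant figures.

T = 23.10 days = 1.996×10⁶ s.
A synchronous orbit has period T, so by Kepler's third law a = (μT²/4π²)^(1/3).
μT²/4π² = 3.535×10¹¹ × (1.996×10⁶)² / 39.48 = 3.567×10²² m³.
a = 3.292×10⁷ m = 32918 km.
Altitude h = a − R = 32918 − 771.8 = 32146 km.

h_sync ≈ 32150 km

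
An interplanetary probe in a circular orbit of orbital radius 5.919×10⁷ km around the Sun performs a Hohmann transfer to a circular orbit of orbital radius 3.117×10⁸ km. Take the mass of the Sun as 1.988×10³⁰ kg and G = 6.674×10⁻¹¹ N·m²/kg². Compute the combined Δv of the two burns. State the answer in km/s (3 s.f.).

Δv_total ≈ 23.0 km/s

μ = GM = 6.674×10⁻¹¹ × 1.988×10³⁰ = 1.327×10²⁰ m³/s².
r₁ = 5.919×10⁷ km = 5.919×10¹⁰ m.
r₂ = 3.117×10⁸ km = 3.117×10¹¹ m.
Transfer ellipse a_t = (r₁ + r₂)/2 = 1.854×10¹¹ m.
At r₁: circular v_c1 = √(μ/r₁) = 47350 m/s; transfer-perihelion v_p = √[μ(2/r₁ − 1/a_t)] = 61380 m/s.
Δv₁ = v_p − v_c1 = 14040 m/s.
At r₂: circular v_c2 = √(μ/r₂) = 20630 m/s; transfer-aphelion v_a = √[μ(2/r₂ − 1/a_t)] = 11660 m/s.
Δv₂ = v_c2 − v_a = 8976 m/s.
Total Δv = Δv₁ + Δv₂ = 23010 m/s = 23.01 km/s.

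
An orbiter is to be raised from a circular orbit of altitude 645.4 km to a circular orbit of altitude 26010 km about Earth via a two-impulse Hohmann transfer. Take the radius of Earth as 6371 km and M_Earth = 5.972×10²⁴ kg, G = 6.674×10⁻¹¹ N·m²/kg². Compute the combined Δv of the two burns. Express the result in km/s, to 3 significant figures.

μ = GM = 6.674×10⁻¹¹ × 5.972×10²⁴ = 3.986×10¹⁴ m³/s².
r₁ = 6371 + 645.4 = 7016.4 km = 7.0164×10⁶ m.
r₂ = 6371 + 26010 = 32381 km = 3.2381×10⁷ m.
Transfer ellipse a_t = (r₁ + r₂)/2 = 1.970×10⁷ m.
At r₁: circular v_c1 = √(μ/r₁) = 7537 m/s; transfer-perigee v_p = √[μ(2/r₁ − 1/a_t)] = 9663 m/s.
Δv₁ = v_p − v_c1 = 2126 m/s.
At r₂: circular v_c2 = √(μ/r₂) = 3508 m/s; transfer-apogee v_a = √[μ(2/r₂ − 1/a_t)] = 2094 m/s.
Δv₂ = v_c2 − v_a = 1415 m/s.
Total Δv = Δv₁ + Δv₂ = 3541 m/s = 3.541 km/s.

Δv_total ≈ 3.54 km/s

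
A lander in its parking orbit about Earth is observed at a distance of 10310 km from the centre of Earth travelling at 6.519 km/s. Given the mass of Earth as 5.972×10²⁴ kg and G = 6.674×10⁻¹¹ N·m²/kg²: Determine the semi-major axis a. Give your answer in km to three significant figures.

a ≈ 11400 km

μ = GM = 6.674×10⁻¹¹ × 5.972×10²⁴ = 3.986×10¹⁴ m³/s².
r = 1.031×10⁷ m.
Specific orbital energy ε = v²/2 − μ/r = (6519)²/2 − 3.986×10¹⁴/1.031×10⁷ = -1.741×10⁷ J/kg.
Since ε = −μ/(2a), a = −μ/(2ε) = 1.145×10⁷ m = 11447 km.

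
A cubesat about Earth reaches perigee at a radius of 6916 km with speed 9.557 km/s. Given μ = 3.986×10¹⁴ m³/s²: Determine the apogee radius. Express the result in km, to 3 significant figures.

apogee radius ≈ 26400 km

r_p = 6.916×10⁶ m.
Specific energy ε = v²/2 − μ/r = -1.197×10⁷ J/kg, so a = −μ/(2ε) = 1.666×10⁷ m.
The apsides satisfy r_p + r_a = 2a, so the apogee radius is 2a − r_p = 2.639×10⁷ m = 26394 km.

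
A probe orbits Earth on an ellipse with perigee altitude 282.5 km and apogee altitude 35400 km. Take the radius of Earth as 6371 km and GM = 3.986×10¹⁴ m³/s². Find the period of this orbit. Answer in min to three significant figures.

r_p = 6371 + 282.5 = 6653.5 km = 6.6535×10⁶ m.
r_a = 6371 + 35400 = 41771 km = 4.1771×10⁷ m.
Semi-major axis a = (r_p + r_a)/2 = (6653.5 + 41771)/2 = 24212 km = 2.421×10⁷ m.
By Kepler's third law T = 2π√(a³/μ) = 2π × 5.967×10³ = 3.749×10⁴ s.
= 624.9 min.

T ≈ 625 min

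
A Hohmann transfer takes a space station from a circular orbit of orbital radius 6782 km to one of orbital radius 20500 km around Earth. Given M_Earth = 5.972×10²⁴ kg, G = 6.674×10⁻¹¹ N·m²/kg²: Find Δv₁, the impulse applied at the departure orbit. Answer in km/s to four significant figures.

Δv ≈ 1.732 km/s

μ = GM = 6.674×10⁻¹¹ × 5.972×10²⁴ = 3.986×10¹⁴ m³/s².
r₁ = 6782 km = 6.782×10⁶ m.
r₂ = 20500 km = 2.050×10⁷ m.
Transfer ellipse a_t = (r₁ + r₂)/2 = 1.364×10⁷ m.
At r₁: circular v_c1 = √(μ/r₁) = 7666 m/s; transfer-perigee v_p = √[μ(2/r₁ − 1/a_t)] = 9398 m/s.
Δv₁ = v_p − v_c1 = 1732 m/s.
= 1.732 km/s.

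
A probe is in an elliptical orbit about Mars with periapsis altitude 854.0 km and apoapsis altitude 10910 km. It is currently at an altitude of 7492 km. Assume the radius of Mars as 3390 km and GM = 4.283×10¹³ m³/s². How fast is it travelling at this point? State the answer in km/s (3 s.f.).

v ≈ 1.80 km/s

r_p = 3390 + 854.0 = 4244.0 km = 4.2440×10⁶ m.
r_a = 3390 + 10910 = 14300 km = 1.4300×10⁷ m.
r = 3390 + 7492 = 10882 km = 1.088×10⁷ m.
Semi-major axis a = (r_p + r_a)/2 = 9272.0 km = 9.272×10⁶ m.
Vis-viva: v² = μ(2/r − 1/a) = 4.283×10¹³ × (1.838×10⁻⁷ − 1.079×10⁻⁷) = 3.252×10⁶ m²/s².
v = 1803 m/s = 1.803 km/s.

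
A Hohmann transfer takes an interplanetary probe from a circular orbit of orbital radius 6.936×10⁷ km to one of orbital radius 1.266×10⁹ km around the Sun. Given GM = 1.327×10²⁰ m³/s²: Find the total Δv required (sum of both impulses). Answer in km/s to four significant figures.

Δv_total ≈ 23.43 km/s

r₁ = 6.936×10⁷ km = 6.936×10¹⁰ m.
r₂ = 1.266×10⁹ km = 1.266×10¹² m.
Transfer ellipse a_t = (r₁ + r₂)/2 = 6.677×10¹¹ m.
At r₁: circular v_c1 = √(μ/r₁) = 43740 m/s; transfer-perihelion v_p = √[μ(2/r₁ − 1/a_t)] = 60230 m/s.
Δv₁ = v_p − v_c1 = 16490 m/s.
At r₂: circular v_c2 = √(μ/r₂) = 10240 m/s; transfer-aphelion v_a = √[μ(2/r₂ − 1/a_t)] = 3300 m/s.
Δv₂ = v_c2 − v_a = 6938 m/s.
Total Δv = Δv₁ + Δv₂ = 23430 m/s = 23.43 km/s.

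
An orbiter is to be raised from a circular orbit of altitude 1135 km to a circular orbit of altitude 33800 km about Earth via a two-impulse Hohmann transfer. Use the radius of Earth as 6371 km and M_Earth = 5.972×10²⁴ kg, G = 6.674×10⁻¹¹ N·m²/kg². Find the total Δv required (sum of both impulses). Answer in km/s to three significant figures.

μ = GM = 6.674×10⁻¹¹ × 5.972×10²⁴ = 3.986×10¹⁴ m³/s².
r₁ = 6371 + 1135 = 7506.0 km = 7.5060×10⁶ m.
r₂ = 6371 + 33800 = 40171 km = 4.0171×10⁷ m.
Transfer ellipse a_t = (r₁ + r₂)/2 = 2.384×10⁷ m.
At r₁: circular v_c1 = √(μ/r₁) = 7287 m/s; transfer-perigee v_p = √[μ(2/r₁ − 1/a_t)] = 9459 m/s.
Δv₁ = v_p − v_c1 = 2172 m/s.
At r₂: circular v_c2 = √(μ/r₂) = 3150 m/s; transfer-apogee v_a = √[μ(2/r₂ − 1/a_t)] = 1768 m/s.
Δv₂ = v_c2 − v_a = 1382 m/s.
Total Δv = Δv₁ + Δv₂ = 3555 m/s = 3.555 km/s.

Δv_total ≈ 3.55 km/s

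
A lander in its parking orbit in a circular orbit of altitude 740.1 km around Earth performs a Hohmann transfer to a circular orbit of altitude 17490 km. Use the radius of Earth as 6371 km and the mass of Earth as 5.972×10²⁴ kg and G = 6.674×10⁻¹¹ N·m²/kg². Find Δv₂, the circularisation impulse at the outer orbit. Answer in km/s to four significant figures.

μ = GM = 6.674×10⁻¹¹ × 5.972×10²⁴ = 3.986×10¹⁴ m³/s².
r₁ = 6371 + 740.1 = 7111.1 km = 7.1111×10⁶ m.
r₂ = 6371 + 17490 = 23861 km = 2.3861×10⁷ m.
Transfer ellipse a_t = (r₁ + r₂)/2 = 1.549×10⁷ m.
At r₁: circular v_c1 = √(μ/r₁) = 7487 m/s; transfer-perigee v_p = √[μ(2/r₁ − 1/a_t)] = 9293 m/s.
At r₂: circular v_c2 = √(μ/r₂) = 4087 m/s; transfer-apogee v_a = √[μ(2/r₂ − 1/a_t)] = 2770 m/s.
Δv₂ = v_c2 − v_a = 1318 m/s.
= 1.318 km/s.

Δv ≈ 1.318 km/s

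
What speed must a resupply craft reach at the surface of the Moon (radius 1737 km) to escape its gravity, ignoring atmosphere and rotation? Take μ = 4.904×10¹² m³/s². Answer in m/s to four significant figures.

v_esc ≈ 2376 m/s

r = R = 1.737×10⁶ m.
Escape speed v_esc = √(2μ/r) = √(2 × 4.904×10¹² / 1.737×10⁶) = √(5.647×10⁶) = 2376 m/s.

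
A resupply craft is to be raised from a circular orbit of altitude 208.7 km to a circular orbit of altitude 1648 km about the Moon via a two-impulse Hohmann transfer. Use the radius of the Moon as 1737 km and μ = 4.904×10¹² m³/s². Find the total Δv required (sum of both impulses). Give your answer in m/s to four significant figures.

Δv_total ≈ 376.8 m/s

r₁ = 1737 + 208.7 = 1945.7 km = 1.9457×10⁶ m.
r₂ = 1737 + 1648 = 3385.0 km = 3.3850×10⁶ m.
Transfer ellipse a_t = (r₁ + r₂)/2 = 2.665×10⁶ m.
At r₁: circular v_c1 = √(μ/r₁) = 1588 m/s; transfer-perilune v_p = √[μ(2/r₁ − 1/a_t)] = 1789 m/s.
Δv₁ = v_p − v_c1 = 201.5 m/s.
At r₂: circular v_c2 = √(μ/r₂) = 1204 m/s; transfer-apolune v_a = √[μ(2/r₂ − 1/a_t)] = 1028 m/s.
Δv₂ = v_c2 − v_a = 175.3 m/s.
Total Δv = Δv₁ + Δv₂ = 376.8 m/s.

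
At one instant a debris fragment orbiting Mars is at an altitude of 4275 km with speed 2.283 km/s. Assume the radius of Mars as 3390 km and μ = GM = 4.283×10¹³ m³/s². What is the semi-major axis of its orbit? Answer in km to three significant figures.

r = 3390 + 4275 = 7665.0 km = 7.665×10⁶ m.
Specific orbital energy ε = v²/2 − μ/r = (2283)²/2 − 4.283×10¹³/7.665×10⁶ = -2.982×10⁶ J/kg.
Since ε = −μ/(2a), a = −μ/(2ε) = 7.182×10⁶ m = 7182.2 km.

a ≈ 7180 km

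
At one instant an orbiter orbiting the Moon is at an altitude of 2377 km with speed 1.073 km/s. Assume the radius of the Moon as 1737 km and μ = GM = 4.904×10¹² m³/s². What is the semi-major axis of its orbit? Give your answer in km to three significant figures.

r = 1737 + 2377 = 4114.0 km = 4.114×10⁶ m.
Vis-viva rearranged: 1/a = 2/r − v²/μ = 4.861×10⁻⁷ − 2.348×10⁻⁷ = 2.514×10⁻⁷ m⁻¹.
a = 3.978×10⁶ m = 3978.2 km.

a ≈ 3980 km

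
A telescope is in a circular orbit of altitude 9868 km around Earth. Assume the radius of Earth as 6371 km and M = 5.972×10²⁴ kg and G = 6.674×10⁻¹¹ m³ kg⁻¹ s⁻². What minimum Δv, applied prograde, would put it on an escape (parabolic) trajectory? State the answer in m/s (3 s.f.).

μ = GM = 6.674×10⁻¹¹ × 5.972×10²⁴ = 3.986×10¹⁴ m³/s².
r = 6371 + 9868 = 16239 km = 1.6239×10⁷ m.
Circular speed v_c = √(μ/r) = 4954 m/s.
Escape speed v_esc = √(2μ/r) = √2 × v_c = 7006 m/s.
Δv = v_esc − v_c = 2052 m/s.

Δv ≈ 2050 m/s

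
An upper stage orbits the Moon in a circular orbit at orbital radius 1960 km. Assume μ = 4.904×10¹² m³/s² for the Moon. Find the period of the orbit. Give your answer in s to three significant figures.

T ≈ 7790 s

r = 1960 km = 1.960×10⁶ m.
Kepler's third law: T = 2π√(r³/μ) = 2π√((1.960×10⁶)³ / 4.904×10¹²).
r³/μ = 1.535×10⁶ s², so T = 2π × 1.239×10³ = 7.786×10³ s.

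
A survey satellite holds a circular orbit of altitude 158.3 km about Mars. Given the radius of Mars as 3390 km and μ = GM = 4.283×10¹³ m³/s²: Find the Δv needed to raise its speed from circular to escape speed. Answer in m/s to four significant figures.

r = 3390 + 158.3 = 3548.3 km = 3.5483×10⁶ m.
Circular speed v_c = √(μ/r) = 3474 m/s.
Escape speed v_esc = √(2μ/r) = √2 × v_c = 4913 m/s.
Δv = v_esc − v_c = 1439 m/s.

Δv ≈ 1439 m/s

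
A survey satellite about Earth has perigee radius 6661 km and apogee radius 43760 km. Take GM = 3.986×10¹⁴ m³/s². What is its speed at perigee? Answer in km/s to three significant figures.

v ≈ 10.2 km/s

Semi-major axis a = (r_p + r_a)/2 = 25210 km = 2.521×10⁷ m.
Vis-viva: v² = μ(2/r − 1/a) = 3.986×10¹⁴ × (3.003×10⁻⁷ − 3.967×10⁻⁸) = 1.039×10⁸ m²/s².
v = 10190 m/s = 10.19 km/s.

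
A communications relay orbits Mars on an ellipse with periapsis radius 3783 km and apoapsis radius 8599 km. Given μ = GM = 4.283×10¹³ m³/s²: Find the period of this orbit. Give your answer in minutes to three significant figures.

T ≈ 246 minutes

Semi-major axis a = (r_p + r_a)/2 = (3783.0 + 8599.0)/2 = 6191.0 km = 6.191×10⁶ m.
By Kepler's third law T = 2π√(a³/μ) = 2π × 2.354×10³ = 1.479×10⁴ s.
= 246.5 minutes.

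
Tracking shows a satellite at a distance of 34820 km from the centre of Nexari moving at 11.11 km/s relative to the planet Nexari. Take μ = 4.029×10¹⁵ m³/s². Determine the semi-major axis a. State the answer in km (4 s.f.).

a ≈ 37310 km

r = 3.482×10⁷ m.
Vis-viva rearranged: 1/a = 2/r − v²/μ = 5.744×10⁻⁸ − 3.064×10⁻⁸ = 2.680×10⁻⁸ m⁻¹.
a = 3.731×10⁷ m = 37310 km.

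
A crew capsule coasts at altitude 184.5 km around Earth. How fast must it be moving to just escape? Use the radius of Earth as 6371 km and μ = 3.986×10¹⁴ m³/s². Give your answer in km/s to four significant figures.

r = 6371 + 184.5 = 6555.5 km = 6.5555×10⁶ m.
Escape speed v_esc = √(2μ/r) = √(2 × 3.986×10¹⁴ / 6.556×10⁶) = √(1.216×10⁸) = 11030 m/s.
= 11.03 km/s.

v_esc ≈ 11.03 km/s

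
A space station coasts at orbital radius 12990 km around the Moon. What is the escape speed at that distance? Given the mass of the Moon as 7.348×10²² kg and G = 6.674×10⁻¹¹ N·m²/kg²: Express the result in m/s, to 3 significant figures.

v_esc ≈ 869 m/s

μ = GM = 6.674×10⁻¹¹ × 7.348×10²² = 4.904×10¹² m³/s².
r = 12990 km = 1.299×10⁷ m.
Escape speed v_esc = √(2μ/r) = √(2 × 4.904×10¹² / 1.299×10⁷) = √(7.551×10⁵) = 868.9 m/s.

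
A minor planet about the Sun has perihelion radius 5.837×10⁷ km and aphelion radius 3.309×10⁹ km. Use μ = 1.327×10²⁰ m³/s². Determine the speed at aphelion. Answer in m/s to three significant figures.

Semi-major axis a = (r_p + r_a)/2 = 1.6837×10⁹ km = 1.684×10¹² m.
Vis-viva: v² = μ(2/r − 1/a) = 1.327×10²⁰ × (6.044×10⁻¹³ − 5.939×10⁻¹³) = 1.390×10⁶ m²/s².
v = 1179 m/s.

v ≈ 1180 m/s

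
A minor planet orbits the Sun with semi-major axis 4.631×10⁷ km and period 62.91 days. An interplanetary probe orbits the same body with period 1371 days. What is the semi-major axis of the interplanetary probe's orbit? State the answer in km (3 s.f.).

Kepler's third law: a³ ∝ T², so a₂ = a₁ (T₂/T₁)^(2/3).
T₂/T₁ = 21.79, (T₂/T₁)^(2/3) = 7.802.
a₂ = 4.631×10⁷ × 7.802 = 3.613×10⁸ km.

a₂ ≈ 3.61×10⁸ km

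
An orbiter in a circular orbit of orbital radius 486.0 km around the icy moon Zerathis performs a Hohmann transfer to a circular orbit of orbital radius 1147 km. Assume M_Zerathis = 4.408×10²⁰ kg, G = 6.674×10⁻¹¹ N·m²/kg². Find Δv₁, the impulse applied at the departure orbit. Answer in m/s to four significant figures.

μ = GM = 6.674×10⁻¹¹ × 4.408×10²⁰ = 2.942×10¹⁰ m³/s².
r₁ = 486.0 km = 4.860×10⁵ m.
r₂ = 1147 km = 1.147×10⁶ m.
Transfer ellipse a_t = (r₁ + r₂)/2 = 8.165×10⁵ m.
At r₁: circular v_c1 = √(μ/r₁) = 246.0 m/s; transfer-periapsis v_p = √[μ(2/r₁ − 1/a_t)] = 291.6 m/s.
Δv₁ = v_p − v_c1 = 45.57 m/s.

Δv ≈ 45.57 m/s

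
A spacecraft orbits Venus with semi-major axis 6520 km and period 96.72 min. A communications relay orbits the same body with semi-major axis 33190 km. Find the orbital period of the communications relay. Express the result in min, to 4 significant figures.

T₂ ≈ 1111 min

Kepler's third law: T² ∝ a³, so T₂ = T₁ (a₂/a₁)^(3/2).
a₂/a₁ = 5.090, (a₂/a₁)^(3/2) = 11.49.
T₂ = 96.72 × 11.49 = 1111 min.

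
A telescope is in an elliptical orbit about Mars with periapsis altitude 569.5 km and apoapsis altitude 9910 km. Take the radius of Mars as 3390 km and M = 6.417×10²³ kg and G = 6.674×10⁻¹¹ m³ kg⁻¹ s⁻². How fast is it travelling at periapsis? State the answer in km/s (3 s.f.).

v ≈ 4.08 km/s

μ = GM = 6.674×10⁻¹¹ × 6.417×10²³ = 4.283×10¹³ m³/s².
r_p = 3390 + 569.5 = 3959.5 km = 3.9595×10⁶ m.
r_a = 3390 + 9910 = 13300 km = 1.3300×10⁷ m.
Semi-major axis a = (r_p + r_a)/2 = 8629.8 km = 8.630×10⁶ m.
Vis-viva: v² = μ(2/r − 1/a) = 4.283×10¹³ × (5.051×10⁻⁷ − 1.159×10⁻⁷) = 1.667×10⁷ m²/s².
v = 4083 m/s = 4.083 km/s.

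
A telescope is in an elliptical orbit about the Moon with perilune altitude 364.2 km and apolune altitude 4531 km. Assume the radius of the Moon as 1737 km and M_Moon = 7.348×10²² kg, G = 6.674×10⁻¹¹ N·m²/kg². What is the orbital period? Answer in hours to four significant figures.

μ = GM = 6.674×10⁻¹¹ × 7.348×10²² = 4.904×10¹² m³/s².
r_p = 1737 + 364.2 = 2101.2 km = 2.1012×10⁶ m.
r_a = 1737 + 4531 = 6268.0 km = 6.2680×10⁶ m.
Semi-major axis a = (r_p + r_a)/2 = (2101.2 + 6268.0)/2 = 4184.6 km = 4.185×10⁶ m.
By Kepler's third law T = 2π√(a³/μ) = 2π × 3.865×10³ = 2.429×10⁴ s.
= 6.747 hours.

T ≈ 6.747 hours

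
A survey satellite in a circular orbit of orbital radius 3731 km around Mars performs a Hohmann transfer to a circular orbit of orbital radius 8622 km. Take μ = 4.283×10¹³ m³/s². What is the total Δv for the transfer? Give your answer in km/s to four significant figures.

Δv_total ≈ 1.111 km/s

r₁ = 3731 km = 3.731×10⁶ m.
r₂ = 8622 km = 8.622×10⁶ m.
Transfer ellipse a_t = (r₁ + r₂)/2 = 6.176×10⁶ m.
At r₁: circular v_c1 = √(μ/r₁) = 3388 m/s; transfer-periapsis v_p = √[μ(2/r₁ − 1/a_t)] = 4003 m/s.
Δv₁ = v_p − v_c1 = 614.9 m/s.
At r₂: circular v_c2 = √(μ/r₂) = 2229 m/s; transfer-apoapsis v_a = √[μ(2/r₂ − 1/a_t)] = 1732 m/s.
Δv₂ = v_c2 − v_a = 496.5 m/s.
Total Δv = Δv₁ + Δv₂ = 1111 m/s = 1.111 km/s.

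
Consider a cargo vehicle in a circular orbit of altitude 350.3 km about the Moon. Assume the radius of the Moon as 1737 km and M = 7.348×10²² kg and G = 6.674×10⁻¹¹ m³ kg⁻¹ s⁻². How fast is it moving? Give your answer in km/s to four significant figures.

μ = GM = 6.674×10⁻¹¹ × 7.348×10²² = 4.904×10¹² m³/s².
r = 1737 + 350.3 = 2087.3 km = 2.0873×10⁶ m.
For a circular orbit v = √(μ/r) = √(4.904×10¹² / 2.087×10⁶) = √(2.349×10⁶) = 1533 m/s.
That is 1.533 km/s.

v ≈ 1.533 km/s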